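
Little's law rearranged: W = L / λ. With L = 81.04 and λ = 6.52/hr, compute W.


Little's law: L = λW → W = L / λ
= 81.04 / 6.52
= 12.43 hours


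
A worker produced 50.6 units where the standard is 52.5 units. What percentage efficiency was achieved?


Efficiency = (actual / standard) × 100
= (50.6 / 52.5) × 100
= 96.4%


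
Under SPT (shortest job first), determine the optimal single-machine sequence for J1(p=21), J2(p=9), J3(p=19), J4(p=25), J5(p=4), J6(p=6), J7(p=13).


SPT: sort by shortest processing time
  J5: p=4
  J6: p=6
  J2: p=9
  J7: p=13
  J3: p=19
  J1: p=21
  J4: p=25
Order: J5 → J6 → J2 → J7 → J3 → J1 → J4


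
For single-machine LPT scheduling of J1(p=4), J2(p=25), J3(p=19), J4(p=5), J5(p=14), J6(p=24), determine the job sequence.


LPT: sort by longest processing time first
  J2: p=25
  J6: p=24
  J3: p=19
  J5: p=14
  J4: p=5
  J1: p=4
Order: J2 → J6 → J3 → J5 → J4 → J1


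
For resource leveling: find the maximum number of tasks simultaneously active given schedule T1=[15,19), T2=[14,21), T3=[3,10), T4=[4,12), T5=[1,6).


Check each time point for overlaps:
  t=4: 3 tasks active (T3, T4, T5)
Max concurrent = 3


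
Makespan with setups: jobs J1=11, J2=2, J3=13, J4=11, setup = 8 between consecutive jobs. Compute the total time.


Makespan = Σ processing + (n-1) × setup
= (11 + 2 + 13 + 11) + (4-1)×8
= 37 + 24
= 61 time units


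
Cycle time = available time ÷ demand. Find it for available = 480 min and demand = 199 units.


Cycle time = available time / demand
= 480 / 199
= 2.41 min/unit


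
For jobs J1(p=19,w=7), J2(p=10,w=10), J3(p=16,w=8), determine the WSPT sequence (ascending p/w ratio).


WSPT (Smith's rule): sort by p/w ascending
  J2: p/w = 10/10 = 1.000
  J3: p/w = 16/8 = 2.000
  J1: p/w = 19/7 = 2.714
Order: J2 → J3 → J1


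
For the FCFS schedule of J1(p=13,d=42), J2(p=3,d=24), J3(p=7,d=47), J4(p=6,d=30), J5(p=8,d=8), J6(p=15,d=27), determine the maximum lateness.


Lateness per job (L = C - d):
  J1: C=13, d=42, L=-29
  J2: C=16, d=24, L=-8
  J3: C=23, d=47, L=-24
  J4: C=29, d=30, L=-1
  J5: C=37, d=8, L=29
  J6: C=52, d=27, L=25
Lmax = max(-29, -8, -24, -1, 29, 25)
= 29


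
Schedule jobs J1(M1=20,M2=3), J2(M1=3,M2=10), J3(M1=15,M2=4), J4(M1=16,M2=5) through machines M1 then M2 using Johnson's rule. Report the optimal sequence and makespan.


Johnson's rule:
Group 1 (M1≤M2, sort by M1): ['J2']
Group 2 (M1>M2, sort desc M2): ['J4', 'J3', 'J1']
Sequence: J2 → J4 → J3 → J1
Makespan calculation:
  J2: M1 done=3, M2 done=13
  J4: M1 done=19, M2 done=24
  J3: M1 done=34, M2 done=38
  J1: M1 done=54, M2 done=57
= Sequence: J2 → J4 → J3 → J1, Makespan: 57


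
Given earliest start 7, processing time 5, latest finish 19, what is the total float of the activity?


EF = ES + duration = 7 + 5 = 12
LS = LF - duration = 19 - 5 = 14
Total Float = LF - EF = 19 - 12
(or LS - ES = 14 - 7)
= 7


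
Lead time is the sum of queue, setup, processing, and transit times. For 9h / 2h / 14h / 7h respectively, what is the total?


Lead time = queue + setup + processing + transit
= 9 + 2 + 14 + 7
= 32 hours


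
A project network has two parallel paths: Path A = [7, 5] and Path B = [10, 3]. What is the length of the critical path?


Path A: 7 + 5 = 12
Path B: 10 + 3 = 13
Critical path = longest = max(12, 13)
= 13 (Path B)


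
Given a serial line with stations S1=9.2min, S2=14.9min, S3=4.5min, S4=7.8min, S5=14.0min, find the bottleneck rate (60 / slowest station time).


Bottleneck = longest station time
Station times: [9.2, 14.9, 4.5, 7.8, 14.0]
Max = 14.9 min
Rate = 60 / 14.9
= 4.03 units/hour (bottleneck: 14.9min)


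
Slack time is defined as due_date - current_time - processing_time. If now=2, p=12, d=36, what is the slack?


Slack = due - current_time - processing
= 36 - 2 - 12
= 22


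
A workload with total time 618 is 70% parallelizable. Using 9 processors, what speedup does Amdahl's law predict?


Amdahl's law: T_p = T × ((1-p) + p/N)
= 618 × ((1-0.7) + 0.7/9)
= 618 × (0.30 + 0.0778)
= 618 × 0.3778
= 233.47
Speedup = 618/233.47
= 2.65×


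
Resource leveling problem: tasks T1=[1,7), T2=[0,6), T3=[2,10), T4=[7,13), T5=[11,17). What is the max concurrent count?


Check each time point for overlaps:
  t=2: 3 tasks active (T1, T2, T3)
Max concurrent = 3


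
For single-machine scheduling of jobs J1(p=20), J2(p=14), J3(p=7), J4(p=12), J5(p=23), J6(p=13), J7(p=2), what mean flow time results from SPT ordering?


SPT order: J7 → J3 → J4 → J6 → J2 → J1 → J5
Completion times:
  J7: C=2
  J3: C=9
  J4: C=21
  J6: C=34
  J2: C=48
  J1: C=68
  J5: C=91
Sum = 273, n = 7
Mean flow = 273/7
= 39.00


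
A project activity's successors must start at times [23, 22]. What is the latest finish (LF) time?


LF = min of all successor start times
Successors start at: [23, 22]
LF = min(23, 22)
= 22


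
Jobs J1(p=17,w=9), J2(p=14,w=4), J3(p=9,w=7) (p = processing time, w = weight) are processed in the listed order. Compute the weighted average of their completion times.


Completion times:
  J1: C=17, w×C=9×17=153
  J2: C=31, w×C=4×31=124
  J3: C=40, w×C=7×40=280
Sum w×C = 557
Sum w = 20
Weighted avg = 557/20
= 27.85


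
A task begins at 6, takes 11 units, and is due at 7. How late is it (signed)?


Completion = 6 + 11 = 17
Lateness = C - d = 17 - 7
= 10


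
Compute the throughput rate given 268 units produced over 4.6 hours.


Throughput = units / time
= 268 / 4.6
= 58.3 units/hour


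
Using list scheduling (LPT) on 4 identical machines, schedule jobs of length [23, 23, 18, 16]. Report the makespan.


Jobs (LPT sorted): [23, 23, 18, 16]
Machines: 4
  J=23 → Machine 1 (load: 0+23=23)
  J=23 → Machine 2 (load: 0+23=23)
  J=18 → Machine 3 (load: 0+18=18)
  J=16 → Machine 4 (load: 0+16=16)
Machine loads: [23, 23, 18, 16]
Makespan = max = 23 time units


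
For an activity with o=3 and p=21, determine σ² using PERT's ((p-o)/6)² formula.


σ² = ((p - o) / 6)² = (p - o)² / 36
= (21 - 3)² / 36
= 18² / 36
= 324 / 36
= 9.0000


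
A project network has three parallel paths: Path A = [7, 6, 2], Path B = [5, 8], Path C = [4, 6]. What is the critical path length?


Path A: 7 + 6 + 2 = 15
Path B: 5 + 8 = 13
Path C: 4 + 6 = 10
Critical path = longest = max(15, 13, 10)
= 15 (Path A)


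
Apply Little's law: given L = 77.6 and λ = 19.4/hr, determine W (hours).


Little's law: L = λW → W = L / λ
= 77.6 / 19.4
= 4.00 hours


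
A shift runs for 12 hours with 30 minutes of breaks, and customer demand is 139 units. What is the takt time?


Available = 12×60 - 30 = 690 min
Takt time = 690 / 139
= 4.96 min/unit


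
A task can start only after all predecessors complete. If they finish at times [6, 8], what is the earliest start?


ES = max of all predecessor completion times
Predecessors: [6, 8]
ES = max(6, 8)
= 8


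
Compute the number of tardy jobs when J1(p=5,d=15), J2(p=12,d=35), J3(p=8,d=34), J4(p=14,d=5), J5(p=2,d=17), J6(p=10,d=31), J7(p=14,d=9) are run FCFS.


Completion vs due date:
  J1: C=5, d=15 → on time
  J2: C=17, d=35 → on time
  J3: C=25, d=34 → on time
  J4: C=39, d=5 → TARDY
  J5: C=41, d=17 → TARDY
  J6: C=51, d=31 → TARDY
  J7: C=65, d=9 → TARDY
Tardy jobs: J4, J5, J6, J7
Count = 4


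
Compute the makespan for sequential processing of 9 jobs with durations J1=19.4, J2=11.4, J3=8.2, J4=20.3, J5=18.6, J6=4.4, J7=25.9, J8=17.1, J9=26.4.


Sequential makespan: sum all processing times
= 19.4 + 11.4 + 8.2 + 20.3 + 18.6 + 4.4 + 25.9 + 17.1 + 26.4
= 151.7 time units


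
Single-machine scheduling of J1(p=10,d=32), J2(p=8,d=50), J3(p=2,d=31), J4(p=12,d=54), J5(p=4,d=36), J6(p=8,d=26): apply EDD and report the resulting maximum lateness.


EDD order: J6 → J3 → J1 → J5 → J2 → J4
Completion and lateness:
  J6: C=8, d=26, L=8-26=-18
  J3: C=10, d=31, L=10-31=-21
  J1: C=20, d=32, L=20-32=-12
  J5: C=24, d=36, L=24-36=-12
  J2: C=32, d=50, L=32-50=-18
  J4: C=44, d=54, L=44-54=-10
Lmax = max(-18, -21, -12, -12, -18, -10)
= -10


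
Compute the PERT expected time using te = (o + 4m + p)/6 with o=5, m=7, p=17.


te = (o + 4m + p) / 6
= (5 + 4×7 + 17) / 6
= (5 + 28 + 17) / 6
= 50 / 6
= 8.33


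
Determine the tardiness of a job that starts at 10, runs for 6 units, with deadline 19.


Completion = start + processing = 10 + 6 = 16
Tardiness = max(0, C - d) = max(0, 16 - 19)
= max(0, -3)
= 0


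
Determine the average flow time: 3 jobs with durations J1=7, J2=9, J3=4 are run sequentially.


Completion times:
  J1: completes at 7
  J2: completes at 16
  J3: completes at 20
Sum = 43
Average = 43/3
= 14.33


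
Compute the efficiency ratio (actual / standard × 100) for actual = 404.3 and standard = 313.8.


Efficiency = (actual / standard) × 100
= (404.3 / 313.8) × 100
= 128.8%


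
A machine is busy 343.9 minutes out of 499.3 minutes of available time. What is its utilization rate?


Utilization = busy / total × 100
= 343.9 / 499.3 × 100
= 68.9%


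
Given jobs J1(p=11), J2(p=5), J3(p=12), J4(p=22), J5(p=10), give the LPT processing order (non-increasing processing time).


LPT: sort by longest processing time first
  J4: p=22
  J3: p=12
  J1: p=11
  J5: p=10
  J2: p=5
Order: J4 → J3 → J1 → J5 → J2


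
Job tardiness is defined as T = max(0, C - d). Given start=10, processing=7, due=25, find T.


Completion = start + processing = 10 + 7 = 17
Tardiness = max(0, C - d) = max(0, 17 - 25)
= max(0, -8)
= 0


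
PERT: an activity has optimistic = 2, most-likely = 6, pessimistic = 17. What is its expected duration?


te = (o + 4m + p) / 6
= (2 + 4×6 + 17) / 6
= (2 + 24 + 17) / 6
= 43 / 6
= 7.17


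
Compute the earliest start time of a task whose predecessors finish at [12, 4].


ES = max of all predecessor completion times
Predecessors: [12, 4]
ES = max(12, 4)
= 12


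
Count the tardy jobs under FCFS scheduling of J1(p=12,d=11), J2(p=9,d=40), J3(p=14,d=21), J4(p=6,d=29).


Completion vs due date:
  J1: C=12, d=11 → TARDY
  J2: C=21, d=40 → on time
  J3: C=35, d=21 → TARDY
  J4: C=41, d=29 → TARDY
Tardy jobs: J1, J3, J4
Count = 3


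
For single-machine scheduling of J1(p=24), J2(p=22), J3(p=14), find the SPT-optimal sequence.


SPT: sort by shortest processing time
  J3: p=14
  J2: p=22
  J1: p=24
Order: J3 → J2 → J1


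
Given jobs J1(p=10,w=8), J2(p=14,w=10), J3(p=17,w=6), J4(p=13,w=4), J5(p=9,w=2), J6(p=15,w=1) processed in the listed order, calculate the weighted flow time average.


Completion times:
  J1: C=10, w×C=8×10=80
  J2: C=24, w×C=10×24=240
  J3: C=41, w×C=6×41=246
  J4: C=54, w×C=4×54=216
  J5: C=63, w×C=2×63=126
  J6: C=78, w×C=1×78=78
Sum w×C = 986
Sum w = 31
Weighted avg = 986/31
= 31.81


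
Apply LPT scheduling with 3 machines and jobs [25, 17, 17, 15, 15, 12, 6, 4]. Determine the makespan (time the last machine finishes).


Jobs (LPT sorted): [25, 17, 17, 15, 15, 12, 6, 4]
Machines: 3
  J=25 → Machine 1 (load: 0+25=25)
  J=17 → Machine 2 (load: 0+17=17)
  J=17 → Machine 3 (load: 0+17=17)
  J=15 → Machine 2 (load: 17+15=32)
  J=15 → Machine 3 (load: 17+15=32)
  J=12 → Machine 1 (load: 25+12=37)
  J=6 → Machine 2 (load: 32+6=38)
  J=4 → Machine 3 (load: 32+4=36)
Machine loads: [37, 38, 36]
Makespan = max = 38 time units


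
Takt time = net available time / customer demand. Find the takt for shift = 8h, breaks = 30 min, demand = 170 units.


Available = 8×60 - 30 = 450 min
Takt time = 450 / 170
= 2.65 min/unit


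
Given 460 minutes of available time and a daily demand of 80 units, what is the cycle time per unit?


Cycle time = available time / demand
= 460 / 80
= 5.75 min/unit


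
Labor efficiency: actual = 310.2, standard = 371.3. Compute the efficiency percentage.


Efficiency = (actual / standard) × 100
= (310.2 / 371.3) × 100
= 83.5%


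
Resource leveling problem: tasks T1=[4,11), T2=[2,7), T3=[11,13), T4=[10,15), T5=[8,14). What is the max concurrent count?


Check each time point for overlaps:
  t=10: 3 tasks active (T1, T4, T5)
Max concurrent = 3


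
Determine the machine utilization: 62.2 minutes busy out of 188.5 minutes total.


Utilization = busy / total × 100
= 62.2 / 188.5 × 100
= 33.0%


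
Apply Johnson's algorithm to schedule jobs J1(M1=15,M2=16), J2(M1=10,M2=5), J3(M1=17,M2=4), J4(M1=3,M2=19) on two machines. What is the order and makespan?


Johnson's rule:
Group 1 (M1≤M2, sort by M1): ['J4', 'J1']
Group 2 (M1>M2, sort desc M2): ['J2', 'J3']
Sequence: J4 → J1 → J2 → J3
Makespan calculation:
  J4: M1 done=3, M2 done=22
  J1: M1 done=18, M2 done=38
  J2: M1 done=28, M2 done=43
  J3: M1 done=45, M2 done=49
= Sequence: J4 → J1 → J2 → J3, Makespan: 49


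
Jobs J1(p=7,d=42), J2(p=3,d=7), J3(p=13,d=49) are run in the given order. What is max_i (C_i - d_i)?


Lateness per job (L = C - d):
  J1: C=7, d=42, L=-35
  J2: C=10, d=7, L=3
  J3: C=23, d=49, L=-26
Lmax = max(-35, 3, -26)
= 3


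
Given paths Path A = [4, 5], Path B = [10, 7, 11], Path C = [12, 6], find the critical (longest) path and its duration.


Path A: 4 + 5 = 9
Path B: 10 + 7 + 11 = 28
Path C: 12 + 6 = 18
Critical path = longest = max(9, 28, 18)
= 28 (Path B)


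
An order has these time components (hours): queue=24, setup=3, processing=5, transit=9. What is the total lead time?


Lead time = queue + setup + processing + transit
= 24 + 3 + 5 + 9
= 41 hours


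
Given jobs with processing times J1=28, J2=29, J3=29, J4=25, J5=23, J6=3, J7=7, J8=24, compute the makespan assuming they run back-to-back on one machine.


Sequential makespan: sum all processing times
= 28 + 29 + 29 + 25 + 23 + 3 + 7 + 24
= 168 time units


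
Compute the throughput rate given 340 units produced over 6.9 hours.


Throughput = units / time
= 340 / 6.9
= 49.3 units/hour


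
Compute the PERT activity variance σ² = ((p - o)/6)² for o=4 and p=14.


σ² = ((p - o) / 6)² = (p - o)² / 36
= (14 - 4)² / 36
= 10² / 36
= 100 / 36
= 2.7778


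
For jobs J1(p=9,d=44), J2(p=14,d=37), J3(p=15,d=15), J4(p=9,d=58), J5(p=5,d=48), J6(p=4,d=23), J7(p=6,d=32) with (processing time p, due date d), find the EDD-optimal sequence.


EDD: sort by earliest due date
  J3: d=15, p=15
  J6: d=23, p=4
  J7: d=32, p=6
  J2: d=37, p=14
  J1: d=44, p=9
  J5: d=48, p=5
  J4: d=58, p=9
Order: J3 → J6 → J7 → J2 → J1 → J5 → J4


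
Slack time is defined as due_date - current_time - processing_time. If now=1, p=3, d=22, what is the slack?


Slack = due - current_time - processing
= 22 - 1 - 3
= 18


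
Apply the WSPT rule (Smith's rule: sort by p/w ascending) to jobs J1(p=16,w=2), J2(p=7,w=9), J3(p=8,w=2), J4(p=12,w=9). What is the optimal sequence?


WSPT (Smith's rule): sort by p/w ascending
  J2: p/w = 7/9 = 0.778
  J4: p/w = 12/9 = 1.333
  J3: p/w = 8/2 = 4.000
  J1: p/w = 16/2 = 8.000
Order: J2 → J4 → J3 → J1


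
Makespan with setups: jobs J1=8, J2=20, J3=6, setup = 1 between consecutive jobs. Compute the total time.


Makespan = Σ processing + (n-1) × setup
= (8 + 20 + 6) + (3-1)×1
= 34 + 2
= 36 time units


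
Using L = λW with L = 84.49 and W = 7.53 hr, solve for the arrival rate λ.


Little's law: L = λW → λ = L / W
= 84.49 / 7.53
= 11.22 per hour


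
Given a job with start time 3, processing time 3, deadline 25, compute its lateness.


Completion = 3 + 3 = 6
Lateness = C - d = 6 - 25
= -19


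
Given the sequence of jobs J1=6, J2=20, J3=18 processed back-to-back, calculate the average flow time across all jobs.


Completion times:
  J1: completes at 6
  J2: completes at 26
  J3: completes at 44
Sum = 76
Average = 76/3
= 25.33


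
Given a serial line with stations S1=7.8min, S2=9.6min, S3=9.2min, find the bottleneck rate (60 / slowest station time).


Bottleneck = longest station time
Station times: [7.8, 9.6, 9.2]
Max = 9.6 min
Rate = 60 / 9.6
= 6.25 units/hour (bottleneck: 9.6min)


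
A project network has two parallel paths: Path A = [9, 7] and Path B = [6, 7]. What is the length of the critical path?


Path A: 9 + 7 = 16
Path B: 6 + 7 = 13
Critical path = longest = max(16, 13)
= 16 (Path A)


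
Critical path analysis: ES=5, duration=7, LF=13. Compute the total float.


EF = ES + duration = 5 + 7 = 12
LS = LF - duration = 13 - 7 = 6
Total Float = LF - EF = 13 - 12
(or LS - ES = 6 - 5)
= 1


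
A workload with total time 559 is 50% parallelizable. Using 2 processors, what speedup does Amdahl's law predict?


Amdahl's law: T_p = T × ((1-p) + p/N)
= 559 × ((1-0.5) + 0.5/2)
= 559 × (0.50 + 0.2500)
= 559 × 0.7500
= 419.25
Speedup = 559/419.25
= 1.33×


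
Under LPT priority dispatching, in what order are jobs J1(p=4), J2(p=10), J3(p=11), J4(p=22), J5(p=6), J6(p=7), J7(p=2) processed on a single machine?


LPT: sort by longest processing time first
  J4: p=22
  J3: p=11
  J2: p=10
  J6: p=7
  J5: p=6
  J1: p=4
  J7: p=2
Order: J4 → J3 → J2 → J6 → J5 → J1 → J7


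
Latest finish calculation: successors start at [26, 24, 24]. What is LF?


LF = min of all successor start times
Successors start at: [26, 24, 24]
LF = min(26, 24, 24)
= 24


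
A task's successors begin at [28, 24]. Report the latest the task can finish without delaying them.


LF = min of all successor start times
Successors start at: [28, 24]
LF = min(28, 24)
= 24


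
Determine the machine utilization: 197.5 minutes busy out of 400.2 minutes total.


Utilization = busy / total × 100
= 197.5 / 400.2 × 100
= 49.4%


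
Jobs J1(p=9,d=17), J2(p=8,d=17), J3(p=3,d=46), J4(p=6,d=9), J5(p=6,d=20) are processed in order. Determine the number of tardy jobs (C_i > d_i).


Completion vs due date:
  J1: C=9, d=17 → on time
  J2: C=17, d=17 → on time
  J3: C=20, d=46 → on time
  J4: C=26, d=9 → TARDY
  J5: C=32, d=20 → TARDY
Tardy jobs: J4, J5
Count = 2


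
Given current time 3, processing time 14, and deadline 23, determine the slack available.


Slack = due - current_time - processing
= 23 - 3 - 14
= 6


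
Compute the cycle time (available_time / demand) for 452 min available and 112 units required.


Cycle time = available time / demand
= 452 / 112
= 4.04 min/unit


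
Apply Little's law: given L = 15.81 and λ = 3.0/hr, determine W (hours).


Little's law: L = λW → W = L / λ
= 15.81 / 3.0
= 5.27 hours


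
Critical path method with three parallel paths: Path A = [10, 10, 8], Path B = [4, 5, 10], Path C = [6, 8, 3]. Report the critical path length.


Path A: 10 + 10 + 8 = 28
Path B: 4 + 5 + 10 = 19
Path C: 6 + 8 + 3 = 17
Critical path = longest = max(28, 19, 17)
= 28 (Path A)


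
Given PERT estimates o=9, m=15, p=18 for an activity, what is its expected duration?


te = (o + 4m + p) / 6
= (9 + 4×15 + 18) / 6
= (9 + 60 + 18) / 6
= 87 / 6
= 14.50


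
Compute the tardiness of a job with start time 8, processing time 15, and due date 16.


Completion = start + processing = 8 + 15 = 23
Tardiness = max(0, C - d) = max(0, 23 - 16)
= max(0, 7)
= 7


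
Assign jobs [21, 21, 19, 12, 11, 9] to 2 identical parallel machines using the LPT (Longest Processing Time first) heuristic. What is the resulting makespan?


Jobs (LPT sorted): [21, 21, 19, 12, 11, 9]
Machines: 2
  J=21 → Machine 1 (load: 0+21=21)
  J=21 → Machine 2 (load: 0+21=21)
  J=19 → Machine 1 (load: 21+19=40)
  J=12 → Machine 2 (load: 21+12=33)
  J=11 → Machine 2 (load: 33+11=44)
  J=9 → Machine 1 (load: 40+9=49)
Machine loads: [49, 44]
Makespan = max = 49 time units


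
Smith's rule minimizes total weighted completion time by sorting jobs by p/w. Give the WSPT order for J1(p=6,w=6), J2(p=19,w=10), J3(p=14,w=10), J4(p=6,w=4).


WSPT (Smith's rule): sort by p/w ascending
  J1: p/w = 6/6 = 1.000
  J3: p/w = 14/10 = 1.400
  J4: p/w = 6/4 = 1.500
  J2: p/w = 19/10 = 1.900
Order: J1 → J3 → J4 → J2


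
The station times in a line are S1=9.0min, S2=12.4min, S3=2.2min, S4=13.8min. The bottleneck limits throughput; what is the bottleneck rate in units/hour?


Bottleneck = longest station time
Station times: [9.0, 12.4, 2.2, 13.8]
Max = 13.8 min
Rate = 60 / 13.8
= 4.35 units/hour (bottleneck: 13.8min)


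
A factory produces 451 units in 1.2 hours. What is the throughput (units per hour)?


Throughput = units / time
= 451 / 1.2
= 375.8 units/hour


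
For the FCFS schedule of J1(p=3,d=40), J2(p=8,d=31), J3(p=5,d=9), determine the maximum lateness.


Lateness per job (L = C - d):
  J1: C=3, d=40, L=-37
  J2: C=11, d=31, L=-20
  J3: C=16, d=9, L=7
Lmax = max(-37, -20, 7)
= 7


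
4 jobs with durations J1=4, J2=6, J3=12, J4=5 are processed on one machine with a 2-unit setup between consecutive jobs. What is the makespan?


Makespan = Σ processing + (n-1) × setup
= (4 + 6 + 12 + 5) + (4-1)×2
= 27 + 6
= 33 time units


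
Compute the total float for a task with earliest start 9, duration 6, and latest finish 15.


EF = ES + duration = 9 + 6 = 15
LS = LF - duration = 15 - 6 = 9
Total Float = LF - EF = 15 - 15
(or LS - ES = 9 - 9)
= 0


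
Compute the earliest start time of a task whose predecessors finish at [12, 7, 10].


ES = max of all predecessor completion times
Predecessors: [12, 7, 10]
ES = max(12, 7, 10)
= 12


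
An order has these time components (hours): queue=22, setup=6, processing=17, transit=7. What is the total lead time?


Lead time = queue + setup + processing + transit
= 22 + 6 + 17 + 7
= 52 hours


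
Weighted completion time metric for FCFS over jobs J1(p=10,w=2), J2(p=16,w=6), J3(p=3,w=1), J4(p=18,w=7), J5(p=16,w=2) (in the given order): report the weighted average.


Completion times:
  J1: C=10, w×C=2×10=20
  J2: C=26, w×C=6×26=156
  J3: C=29, w×C=1×29=29
  J4: C=47, w×C=7×47=329
  J5: C=63, w×C=2×63=126
Sum w×C = 660
Sum w = 18
Weighted avg = 660/18
= 36.67


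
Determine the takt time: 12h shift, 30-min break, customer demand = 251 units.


Available = 12×60 - 30 = 690 min
Takt time = 690 / 251
= 2.75 min/unit


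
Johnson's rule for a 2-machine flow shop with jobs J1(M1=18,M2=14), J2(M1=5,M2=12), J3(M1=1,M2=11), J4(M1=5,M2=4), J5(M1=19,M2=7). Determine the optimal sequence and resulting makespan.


Johnson's rule:
Group 1 (M1≤M2, sort by M1): ['J3', 'J2']
Group 2 (M1>M2, sort desc M2): ['J1', 'J5', 'J4']
Sequence: J3 → J2 → J1 → J5 → J4
Makespan calculation:
  J3: M1 done=1, M2 done=12
  J2: M1 done=6, M2 done=24
  J1: M1 done=24, M2 done=38
  J5: M1 done=43, M2 done=50
  J4: M1 done=48, M2 done=54
= Sequence: J3 → J2 → J1 → J5 → J4, Makespan: 54


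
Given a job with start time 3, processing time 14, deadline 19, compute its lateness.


Completion = 3 + 14 = 17
Lateness = C - d = 17 - 19
= -2


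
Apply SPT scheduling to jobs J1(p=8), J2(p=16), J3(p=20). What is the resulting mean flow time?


SPT order: J1 → J2 → J3
Completion times:
  J1: C=8
  J2: C=24
  J3: C=44
Sum = 76, n = 3
Mean flow = 76/3
= 25.33


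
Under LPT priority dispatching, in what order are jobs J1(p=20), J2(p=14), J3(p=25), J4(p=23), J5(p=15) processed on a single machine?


LPT: sort by longest processing time first
  J3: p=25
  J4: p=23
  J1: p=20
  J5: p=15
  J2: p=14
Order: J3 → J4 → J1 → J5 → J2


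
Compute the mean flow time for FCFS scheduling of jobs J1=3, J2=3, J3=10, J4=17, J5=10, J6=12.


Completion times:
  J1: completes at 3
  J2: completes at 6
  J3: completes at 16
  J4: completes at 33
  J5: completes at 43
  J6: completes at 55
Sum = 156
Average = 156/6
= 26.00


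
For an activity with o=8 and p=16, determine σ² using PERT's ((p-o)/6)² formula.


σ² = ((p - o) / 6)² = (p - o)² / 36
= (16 - 8)² / 36
= 8² / 36
= 64 / 36
= 1.7778


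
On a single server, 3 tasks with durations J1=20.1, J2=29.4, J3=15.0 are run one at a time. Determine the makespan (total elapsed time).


Sequential makespan: sum all processing times
= 20.1 + 29.4 + 15.0
= 64.5 time units


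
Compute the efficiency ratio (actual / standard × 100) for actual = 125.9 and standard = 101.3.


Efficiency = (actual / standard) × 100
= (125.9 / 101.3) × 100
= 124.3%


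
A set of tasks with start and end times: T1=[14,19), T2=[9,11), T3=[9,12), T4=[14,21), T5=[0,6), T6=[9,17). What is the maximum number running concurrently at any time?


Check each time point for overlaps:
  t=9: 3 tasks active (T2, T3, T6)
Max concurrent = 3


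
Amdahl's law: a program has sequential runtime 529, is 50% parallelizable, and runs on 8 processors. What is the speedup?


Amdahl's law: T_p = T × ((1-p) + p/N)
= 529 × ((1-0.5) + 0.5/8)
= 529 × (0.50 + 0.0625)
= 529 × 0.5625
= 297.56
Speedup = 529/297.56
= 1.78×


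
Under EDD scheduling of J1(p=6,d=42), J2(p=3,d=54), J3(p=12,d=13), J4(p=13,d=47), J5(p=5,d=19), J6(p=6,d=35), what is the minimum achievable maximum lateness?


EDD order: J3 → J5 → J6 → J1 → J4 → J2
Completion and lateness:
  J3: C=12, d=13, L=12-13=-1
  J5: C=17, d=19, L=17-19=-2
  J6: C=23, d=35, L=23-35=-12
  J1: C=29, d=42, L=29-42=-13
  J4: C=42, d=47, L=42-47=-5
  J2: C=45, d=54, L=45-54=-9
Lmax = max(-1, -2, -12, -13, -5, -9)
= -1


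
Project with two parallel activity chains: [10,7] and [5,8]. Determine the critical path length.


Path A: 10 + 7 = 17
Path B: 5 + 8 = 13
Critical path = longest = max(17, 13)
= 17 (Path A)


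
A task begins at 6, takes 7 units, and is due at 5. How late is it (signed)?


Completion = 6 + 7 = 13
Lateness = C - d = 13 - 5
= 8


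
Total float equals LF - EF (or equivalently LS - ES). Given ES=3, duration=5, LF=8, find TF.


EF = ES + duration = 3 + 5 = 8
LS = LF - duration = 8 - 5 = 3
Total Float = LF - EF = 8 - 8
(or LS - ES = 3 - 3)
= 0


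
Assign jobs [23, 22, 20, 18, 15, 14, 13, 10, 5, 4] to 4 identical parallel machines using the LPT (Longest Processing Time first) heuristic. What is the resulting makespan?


Jobs (LPT sorted): [23, 22, 20, 18, 15, 14, 13, 10, 5, 4]
Machines: 4
  J=23 → Machine 1 (load: 0+23=23)
  J=22 → Machine 2 (load: 0+22=22)
  J=20 → Machine 3 (load: 0+20=20)
  J=18 → Machine 4 (load: 0+18=18)
  J=15 → Machine 4 (load: 18+15=33)
  J=14 → Machine 3 (load: 20+14=34)
  J=13 → Machine 2 (load: 22+13=35)
  J=10 → Machine 1 (load: 23+10=33)
  J=5 → Machine 1 (load: 33+5=38)
  J=4 → Machine 4 (load: 33+4=37)
Machine loads: [38, 35, 34, 37]
Makespan = max = 38 time units


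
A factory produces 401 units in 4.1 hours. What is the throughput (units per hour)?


Throughput = units / time
= 401 / 4.1
= 97.8 units/hour


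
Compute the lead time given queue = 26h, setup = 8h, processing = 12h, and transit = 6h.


Lead time = queue + setup + processing + transit
= 26 + 8 + 12 + 6
= 52 hours


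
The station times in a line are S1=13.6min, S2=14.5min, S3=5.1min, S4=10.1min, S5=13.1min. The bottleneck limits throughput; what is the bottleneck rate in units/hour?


Bottleneck = longest station time
Station times: [13.6, 14.5, 5.1, 10.1, 13.1]
Max = 14.5 min
Rate = 60 / 14.5
= 4.14 units/hour (bottleneck: 14.5min)


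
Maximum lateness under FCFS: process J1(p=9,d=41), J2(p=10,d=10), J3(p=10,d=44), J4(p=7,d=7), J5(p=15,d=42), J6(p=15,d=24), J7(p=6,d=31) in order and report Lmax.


Lateness per job (L = C - d):
  J1: C=9, d=41, L=-32
  J2: C=19, d=10, L=9
  J3: C=29, d=44, L=-15
  J4: C=36, d=7, L=29
  J5: C=51, d=42, L=9
  J6: C=66, d=24, L=42
  J7: C=72, d=31, L=41
Lmax = max(-32, 9, -15, 29, 9, 42, 41)
= 42


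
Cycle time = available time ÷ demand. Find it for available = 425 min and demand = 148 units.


Cycle time = available time / demand
= 425 / 148
= 2.87 min/unit


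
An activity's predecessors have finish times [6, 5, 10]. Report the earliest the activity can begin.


ES = max of all predecessor completion times
Predecessors: [6, 5, 10]
ES = max(6, 5, 10)
= 10


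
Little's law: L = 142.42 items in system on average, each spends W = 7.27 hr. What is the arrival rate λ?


Little's law: L = λW → λ = L / W
= 142.42 / 7.27
= 19.59 per hour


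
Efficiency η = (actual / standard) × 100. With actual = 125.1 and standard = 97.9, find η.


Efficiency = (actual / standard) × 100
= (125.1 / 97.9) × 100
= 127.8%


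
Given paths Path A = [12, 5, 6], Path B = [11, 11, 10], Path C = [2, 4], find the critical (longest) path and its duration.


Path A: 12 + 5 + 6 = 23
Path B: 11 + 11 + 10 = 32
Path C: 2 + 4 = 6
Critical path = longest = max(23, 32, 6)
= 32 (Path B)


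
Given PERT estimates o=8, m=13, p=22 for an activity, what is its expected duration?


te = (o + 4m + p) / 6
= (8 + 4×13 + 22) / 6
= (8 + 52 + 22) / 6
= 82 / 6
= 13.67


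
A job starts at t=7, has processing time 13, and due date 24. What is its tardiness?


Completion = start + processing = 7 + 13 = 20
Tardiness = max(0, C - d) = max(0, 20 - 24)
= max(0, -4)
= 0


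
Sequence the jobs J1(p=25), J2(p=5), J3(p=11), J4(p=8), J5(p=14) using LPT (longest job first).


LPT: sort by longest processing time first
  J1: p=25
  J5: p=14
  J3: p=11
  J4: p=8
  J2: p=5
Order: J1 → J5 → J3 → J4 → J2


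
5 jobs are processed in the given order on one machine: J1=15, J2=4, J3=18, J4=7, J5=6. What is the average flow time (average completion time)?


Completion times:
  J1: completes at 15
  J2: completes at 19
  J3: completes at 37
  J4: completes at 44
  J5: completes at 50
Sum = 165
Average = 165/5
= 33.00


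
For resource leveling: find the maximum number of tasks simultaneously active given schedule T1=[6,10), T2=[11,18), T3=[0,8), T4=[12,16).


Check each time point for overlaps:
  t=6: 2 tasks active (T1, T3)
Max concurrent = 2


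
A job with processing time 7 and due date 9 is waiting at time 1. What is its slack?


Slack = due - current_time - processing
= 9 - 1 - 7
= 1


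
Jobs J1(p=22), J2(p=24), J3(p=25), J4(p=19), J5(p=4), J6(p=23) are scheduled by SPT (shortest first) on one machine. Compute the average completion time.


SPT order: J5 → J4 → J1 → J6 → J2 → J3
Completion times:
  J5: C=4
  J4: C=23
  J1: C=45
  J6: C=68
  J2: C=92
  J3: C=117
Sum = 349, n = 6
Mean flow = 349/6
= 58.17


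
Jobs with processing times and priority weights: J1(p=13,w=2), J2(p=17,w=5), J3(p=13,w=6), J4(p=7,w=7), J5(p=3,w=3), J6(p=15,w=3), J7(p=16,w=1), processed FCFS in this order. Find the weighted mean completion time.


Completion times:
  J1: C=13, w×C=2×13=26
  J2: C=30, w×C=5×30=150
  J3: C=43, w×C=6×43=258
  J4: C=50, w×C=7×50=350
  J5: C=53, w×C=3×53=159
  J6: C=68, w×C=3×68=204
  J7: C=84, w×C=1×84=84
Sum w×C = 1231
Sum w = 27
Weighted avg = 1231/27
= 45.59


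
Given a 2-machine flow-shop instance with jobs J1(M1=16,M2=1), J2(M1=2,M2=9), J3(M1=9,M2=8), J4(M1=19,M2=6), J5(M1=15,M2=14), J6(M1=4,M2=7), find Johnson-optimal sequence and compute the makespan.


Johnson's rule:
Group 1 (M1≤M2, sort by M1): ['J2', 'J6']
Group 2 (M1>M2, sort desc M2): ['J5', 'J3', 'J4', 'J1']
Sequence: J2 → J6 → J5 → J3 → J4 → J1
Makespan calculation:
  J2: M1 done=2, M2 done=11
  J6: M1 done=6, M2 done=18
  J5: M1 done=21, M2 done=35
  J3: M1 done=30, M2 done=43
  J4: M1 done=49, M2 done=55
  J1: M1 done=65, M2 done=66
= Sequence: J2 → J6 → J5 → J3 → J4 → J1, Makespan: 66


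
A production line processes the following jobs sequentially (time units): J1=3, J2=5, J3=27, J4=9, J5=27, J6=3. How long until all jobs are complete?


Sequential makespan: sum all processing times
= 3 + 5 + 27 + 9 + 27 + 3
= 74 time units


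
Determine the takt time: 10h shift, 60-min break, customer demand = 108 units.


Available = 10×60 - 60 = 540 min
Takt time = 540 / 108
= 5.00 min/unit


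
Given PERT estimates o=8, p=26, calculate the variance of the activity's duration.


σ² = ((p - o) / 6)² = (p - o)² / 36
= (26 - 8)² / 36
= 18² / 36
= 324 / 36
= 9.0000


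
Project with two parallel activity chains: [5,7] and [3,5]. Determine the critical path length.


Path A: 5 + 7 = 12
Path B: 3 + 5 = 8
Critical path = longest = max(12, 8)
= 12 (Path A)


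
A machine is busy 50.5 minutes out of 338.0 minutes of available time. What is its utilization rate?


Utilization = busy / total × 100
= 50.5 / 338.0 × 100
= 14.9%


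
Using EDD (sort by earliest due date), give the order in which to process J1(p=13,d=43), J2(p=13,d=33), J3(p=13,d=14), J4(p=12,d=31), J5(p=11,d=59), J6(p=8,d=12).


EDD: sort by earliest due date
  J6: d=12, p=8
  J3: d=14, p=13
  J4: d=31, p=12
  J2: d=33, p=13
  J1: d=43, p=13
  J5: d=59, p=11
Order: J6 → J3 → J4 → J2 → J1 → J5


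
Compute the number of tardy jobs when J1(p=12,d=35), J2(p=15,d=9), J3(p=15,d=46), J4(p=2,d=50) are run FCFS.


Completion vs due date:
  J1: C=12, d=35 → on time
  J2: C=27, d=9 → TARDY
  J3: C=42, d=46 → on time
  J4: C=44, d=50 → on time
Tardy jobs: J2
Count = 1


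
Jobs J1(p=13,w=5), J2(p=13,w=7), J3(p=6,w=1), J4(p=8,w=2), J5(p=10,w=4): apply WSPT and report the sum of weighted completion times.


WSPT order (by p/w): J2 → J5 → J1 → J4 → J3
  J2: C=13, w·C=7×13=91
  J5: C=23, w·C=4×23=92
  J1: C=36, w·C=5×36=180
  J4: C=44, w·C=2×44=88
  J3: C=50, w·C=1×50=50
Σ w·C = 501
= 501


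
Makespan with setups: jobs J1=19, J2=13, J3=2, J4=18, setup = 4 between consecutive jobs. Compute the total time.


Makespan = Σ processing + (n-1) × setup
= (19 + 13 + 2 + 18) + (4-1)×4
= 52 + 12
= 64 time units


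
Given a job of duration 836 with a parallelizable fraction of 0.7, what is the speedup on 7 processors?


Amdahl's law: T_p = T × ((1-p) + p/N)
= 836 × ((1-0.7) + 0.7/7)
= 836 × (0.30 + 0.1000)
= 836 × 0.4000
= 334.40
Speedup = 836/334.40
= 2.50×


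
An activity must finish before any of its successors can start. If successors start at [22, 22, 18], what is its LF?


LF = min of all successor start times
Successors start at: [22, 22, 18]
LF = min(22, 22, 18)
= 18


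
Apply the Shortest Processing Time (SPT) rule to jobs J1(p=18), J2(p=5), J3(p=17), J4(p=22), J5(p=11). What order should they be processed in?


SPT: sort by shortest processing time
  J2: p=5
  J5: p=11
  J3: p=17
  J1: p=18
  J4: p=22
Order: J2 → J5 → J3 → J1 → J4


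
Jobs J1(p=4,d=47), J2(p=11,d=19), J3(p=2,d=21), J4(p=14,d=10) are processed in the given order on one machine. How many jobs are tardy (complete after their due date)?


Completion vs due date:
  J1: C=4, d=47 → on time
  J2: C=15, d=19 → on time
  J3: C=17, d=21 → on time
  J4: C=31, d=10 → TARDY
Tardy jobs: J4
Count = 1


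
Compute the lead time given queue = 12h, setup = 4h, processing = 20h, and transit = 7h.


Lead time = queue + setup + processing + transit
= 12 + 4 + 20 + 7
= 43 hours


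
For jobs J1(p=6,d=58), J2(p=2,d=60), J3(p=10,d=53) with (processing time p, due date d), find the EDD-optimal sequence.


EDD: sort by earliest due date
  J3: d=53, p=10
  J1: d=58, p=6
  J2: d=60, p=2
Order: J3 → J1 → J2


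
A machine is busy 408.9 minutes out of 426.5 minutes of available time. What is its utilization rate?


Utilization = busy / total × 100
= 408.9 / 426.5 × 100
= 95.9%


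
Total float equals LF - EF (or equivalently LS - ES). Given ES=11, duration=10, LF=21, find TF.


EF = ES + duration = 11 + 10 = 21
LS = LF - duration = 21 - 10 = 11
Total Float = LF - EF = 21 - 21
(or LS - ES = 11 - 11)
= 0


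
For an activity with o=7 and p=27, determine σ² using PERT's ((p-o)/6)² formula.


σ² = ((p - o) / 6)² = (p - o)² / 36
= (27 - 7)² / 36
= 20² / 36
= 400 / 36
= 11.1111


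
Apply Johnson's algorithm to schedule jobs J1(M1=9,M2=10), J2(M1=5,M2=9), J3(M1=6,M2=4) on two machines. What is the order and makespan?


Johnson's rule:
Group 1 (M1≤M2, sort by M1): ['J2', 'J1']
Group 2 (M1>M2, sort desc M2): ['J3']
Sequence: J2 → J1 → J3
Makespan calculation:
  J2: M1 done=5, M2 done=14
  J1: M1 done=14, M2 done=24
  J3: M1 done=20, M2 done=28
= Sequence: J2 → J1 → J3, Makespan: 28


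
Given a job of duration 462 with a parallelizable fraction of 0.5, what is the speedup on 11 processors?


Amdahl's law: T_p = T × ((1-p) + p/N)
= 462 × ((1-0.5) + 0.5/11)
= 462 × (0.50 + 0.0455)
= 462 × 0.5455
= 252.00
Speedup = 462/252.00
= 1.83×


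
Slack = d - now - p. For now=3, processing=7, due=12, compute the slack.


Slack = due - current_time - processing
= 12 - 3 - 7
= 2


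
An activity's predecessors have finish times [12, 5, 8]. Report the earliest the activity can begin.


ES = max of all predecessor completion times
Predecessors: [12, 5, 8]
ES = max(12, 5, 8)
= 12


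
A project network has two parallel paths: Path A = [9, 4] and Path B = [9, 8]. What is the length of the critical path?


Path A: 9 + 4 = 13
Path B: 9 + 8 = 17
Critical path = longest = max(13, 17)
= 17 (Path B)


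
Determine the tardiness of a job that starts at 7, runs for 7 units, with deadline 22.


Completion = start + processing = 7 + 7 = 14
Tardiness = max(0, C - d) = max(0, 14 - 22)
= max(0, -8)
= 0


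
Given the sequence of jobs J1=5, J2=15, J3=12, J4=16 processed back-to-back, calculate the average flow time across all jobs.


Completion times:
  J1: completes at 5
  J2: completes at 20
  J3: completes at 32
  J4: completes at 48
Sum = 105
Average = 105/4
= 26.25


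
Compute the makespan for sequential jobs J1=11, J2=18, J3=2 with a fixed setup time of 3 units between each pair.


Makespan = Σ processing + (n-1) × setup
= (11 + 18 + 2) + (3-1)×3
= 31 + 6
= 37 time units


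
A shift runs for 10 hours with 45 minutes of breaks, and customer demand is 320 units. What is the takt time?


Available = 10×60 - 45 = 555 min
Takt time = 555 / 320
= 1.73 min/unit


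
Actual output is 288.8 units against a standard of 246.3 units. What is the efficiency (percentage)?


Efficiency = (actual / standard) × 100
= (288.8 / 246.3) × 100
= 117.3%


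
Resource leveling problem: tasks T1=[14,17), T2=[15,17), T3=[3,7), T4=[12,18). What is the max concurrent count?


Check each time point for overlaps:
  t=15: 3 tasks active (T1, T2, T4)
Max concurrent = 3


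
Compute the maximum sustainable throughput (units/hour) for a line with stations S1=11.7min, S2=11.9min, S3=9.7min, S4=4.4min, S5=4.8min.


Bottleneck = longest station time
Station times: [11.7, 11.9, 9.7, 4.4, 4.8]
Max = 11.9 min
Rate = 60 / 11.9
= 5.04 units/hour (bottleneck: 11.9min)


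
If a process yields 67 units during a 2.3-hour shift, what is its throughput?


Throughput = units / time
= 67 / 2.3
= 29.1 units/hour


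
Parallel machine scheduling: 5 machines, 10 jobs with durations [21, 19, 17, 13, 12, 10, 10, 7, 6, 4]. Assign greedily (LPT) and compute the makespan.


Jobs (LPT sorted): [21, 19, 17, 13, 12, 10, 10, 7, 6, 4]
Machines: 5
  J=21 → Machine 1 (load: 0+21=21)
  J=19 → Machine 2 (load: 0+19=19)
  J=17 → Machine 3 (load: 0+17=17)
  J=13 → Machine 4 (load: 0+13=13)
  J=12 → Machine 5 (load: 0+12=12)
  J=10 → Machine 5 (load: 12+10=22)
  J=10 → Machine 4 (load: 13+10=23)
  J=7 → Machine 3 (load: 17+7=24)
  J=6 → Machine 2 (load: 19+6=25)
  J=4 → Machine 1 (load: 21+4=25)
Machine loads: [25, 25, 24, 23, 22]
Makespan = max = 25 time units


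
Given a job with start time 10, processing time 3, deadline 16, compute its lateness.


Completion = 10 + 3 = 13
Lateness = C - d = 13 - 16
= -3


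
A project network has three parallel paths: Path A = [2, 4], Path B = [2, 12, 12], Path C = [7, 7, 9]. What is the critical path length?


Path A: 2 + 4 = 6
Path B: 2 + 12 + 12 = 26
Path C: 7 + 7 + 9 = 23
Critical path = longest = max(6, 26, 23)
= 26 (Path B)
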